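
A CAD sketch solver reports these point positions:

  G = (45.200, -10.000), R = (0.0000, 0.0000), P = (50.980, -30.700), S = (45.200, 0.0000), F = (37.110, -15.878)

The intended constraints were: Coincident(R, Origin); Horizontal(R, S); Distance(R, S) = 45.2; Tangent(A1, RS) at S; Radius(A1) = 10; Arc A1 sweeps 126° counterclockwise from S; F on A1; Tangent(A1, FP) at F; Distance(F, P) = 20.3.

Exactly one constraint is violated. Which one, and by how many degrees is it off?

Tangent(A1, FP) at F — off by 7.10°.

R = (0.00, 0.00) ✓; R.y = 0.00, S.y = 0.00 ✓; |RS| = 45.20 ✓; ∠(GS, SR) = 90.00° ✓; |GS| = 10.00 ✓; bearing(G→F) − bearing(G→S) = 126.0° ✓; |GF| = 10.00 ✓; ∠(GF, FP) = 82.90° ✗; |FP| = 20.30 ✓.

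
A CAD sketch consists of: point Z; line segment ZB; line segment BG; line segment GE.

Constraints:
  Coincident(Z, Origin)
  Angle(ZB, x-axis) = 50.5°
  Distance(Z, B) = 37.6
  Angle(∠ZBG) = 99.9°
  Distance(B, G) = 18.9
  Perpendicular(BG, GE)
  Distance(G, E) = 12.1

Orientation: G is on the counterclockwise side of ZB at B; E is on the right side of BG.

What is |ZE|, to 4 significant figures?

55.30

Z is at the origin; ZB runs at 50.5° with length 37.6, so B = 37.6·(cos 50.5°, sin 50.5°) = (23.92, 29.01). ∠ZBG = 99.9°, so BG runs at 50.5° + (180° − 99.9°) = 130.6° from the x-axis; with |BG| = 18.9, G = B + 18.9·(cos 130.6°, sin 130.6°) = (11.62, 43.36). BG is perpendicular to GE; with |GE| = 12.1 on the right of BG, E = G + 12.1·(0.7593, 0.6508) = (20.80, 51.24). Then |ZE| = |E − Z| = 55.30.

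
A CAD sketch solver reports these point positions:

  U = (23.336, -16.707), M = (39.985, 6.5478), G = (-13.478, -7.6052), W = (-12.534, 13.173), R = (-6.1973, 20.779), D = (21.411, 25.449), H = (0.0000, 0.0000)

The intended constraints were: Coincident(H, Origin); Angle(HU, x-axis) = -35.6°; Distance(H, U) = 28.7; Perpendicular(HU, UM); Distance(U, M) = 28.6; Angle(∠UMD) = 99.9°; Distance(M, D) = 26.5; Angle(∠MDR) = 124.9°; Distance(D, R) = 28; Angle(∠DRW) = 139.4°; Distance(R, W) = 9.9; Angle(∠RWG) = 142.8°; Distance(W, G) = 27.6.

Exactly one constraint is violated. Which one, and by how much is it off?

Distance(W, G) = 27.6 — off by 6.80.

H = (0.00, 0.00) ✓; HU at -35.60° ✓; |HU| = 28.70 ✓; ∠(HU, UM) = 90.00° ✓; |UM| = 28.60 ✓; ∠UMD = 99.90° ✓; |MD| = 26.50 ✓; ∠MDR = 124.9° ✓; |DR| = 28.00 ✓; ∠DRW = 139.4° ✓; |RW| = 9.900 ✓; ∠RWG = 142.8° ✓; |WG| = 20.80 ✗.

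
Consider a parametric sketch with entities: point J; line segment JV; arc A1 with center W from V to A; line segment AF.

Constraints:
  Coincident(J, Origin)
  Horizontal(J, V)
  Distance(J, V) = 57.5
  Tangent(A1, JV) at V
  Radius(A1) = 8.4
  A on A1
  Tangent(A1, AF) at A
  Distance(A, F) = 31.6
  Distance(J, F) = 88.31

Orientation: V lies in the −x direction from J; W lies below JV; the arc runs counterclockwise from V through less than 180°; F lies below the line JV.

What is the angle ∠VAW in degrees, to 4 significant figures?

64.36°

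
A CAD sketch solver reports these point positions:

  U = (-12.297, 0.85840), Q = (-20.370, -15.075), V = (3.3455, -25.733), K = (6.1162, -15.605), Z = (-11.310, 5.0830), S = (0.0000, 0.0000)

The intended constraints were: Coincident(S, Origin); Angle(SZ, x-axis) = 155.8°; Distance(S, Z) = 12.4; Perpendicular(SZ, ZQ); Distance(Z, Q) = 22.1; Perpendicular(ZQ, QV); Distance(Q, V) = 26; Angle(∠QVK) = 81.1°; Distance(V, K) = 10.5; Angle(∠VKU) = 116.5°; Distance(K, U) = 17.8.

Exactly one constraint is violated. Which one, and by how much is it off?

Distance(K, U) = 17.8 — off by 6.90.

S = (0.00, 0.00) ✓; SZ at 155.8° ✓; |SZ| = 12.40 ✓; ∠(SZ, ZQ) = 90.00° ✓; |ZQ| = 22.10 ✓; ∠(ZQ, QV) = 90.00° ✓; |QV| = 26.00 ✓; ∠QVK = 81.10° ✓; |VK| = 10.50 ✓; ∠VKU = 116.5° ✓; |KU| = 24.70 ✗.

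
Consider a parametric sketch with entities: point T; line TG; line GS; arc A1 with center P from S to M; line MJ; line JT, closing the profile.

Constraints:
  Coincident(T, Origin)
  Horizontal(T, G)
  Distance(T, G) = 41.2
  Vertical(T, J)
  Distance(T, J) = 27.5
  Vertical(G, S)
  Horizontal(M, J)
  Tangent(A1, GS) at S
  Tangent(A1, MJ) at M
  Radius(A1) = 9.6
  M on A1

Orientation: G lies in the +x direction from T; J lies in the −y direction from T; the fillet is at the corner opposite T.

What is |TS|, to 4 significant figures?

44.92

T is at the origin; T and G share the same y with |TG| = 41.2 and G on the +x side, so G = (41.20, 0.000). T and J share the same x with |TJ| = 27.5 and J on the −y side, so J = (0.000, -27.50). The virtual corner opposite T is at (41.20, -27.50). Since A1 is tangent to GS there, PS ⟂ GS and since A1 is tangent to MJ there, PM ⟂ MJ, with radius 9.6, so the center P sits 9.6 in from both sides at P = (31.60, -17.90). That places the tangent points at S = (41.20, -17.90) on GS and M = (31.60, -27.50) on MJ. Then |TS| = |S − T| = 44.92.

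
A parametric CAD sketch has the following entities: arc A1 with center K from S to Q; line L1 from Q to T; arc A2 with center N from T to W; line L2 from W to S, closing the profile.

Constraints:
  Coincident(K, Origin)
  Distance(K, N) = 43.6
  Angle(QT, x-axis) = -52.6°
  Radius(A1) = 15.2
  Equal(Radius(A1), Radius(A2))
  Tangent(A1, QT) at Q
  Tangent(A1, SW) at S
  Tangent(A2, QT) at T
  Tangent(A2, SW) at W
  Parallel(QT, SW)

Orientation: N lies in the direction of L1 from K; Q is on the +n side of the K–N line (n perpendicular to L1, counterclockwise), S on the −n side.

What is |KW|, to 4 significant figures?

46.17

The slot axis is L1's direction at -52.6°, so u = (cos -52.6°, sin -52.6°) = (0.6074, -0.7944) and n = (−sin -52.6°, cos -52.6°) = (0.7944, 0.6074). K is at the origin and N lies 43.6 along u from K, so N = 43.6·u = (26.48, -34.64). Tangency of A1 to both parallel lines with radius 15.2 puts Q and S at K ± 15.2·n: Q = (12.08, 9.232), S = (-12.08, -9.232). Equal radii place T and W the same way about N: T = N + 15.2·n = (38.56, -25.40), W = N − 15.2·n = (14.41, -43.87). Then |KW| = |W − K| = 46.17.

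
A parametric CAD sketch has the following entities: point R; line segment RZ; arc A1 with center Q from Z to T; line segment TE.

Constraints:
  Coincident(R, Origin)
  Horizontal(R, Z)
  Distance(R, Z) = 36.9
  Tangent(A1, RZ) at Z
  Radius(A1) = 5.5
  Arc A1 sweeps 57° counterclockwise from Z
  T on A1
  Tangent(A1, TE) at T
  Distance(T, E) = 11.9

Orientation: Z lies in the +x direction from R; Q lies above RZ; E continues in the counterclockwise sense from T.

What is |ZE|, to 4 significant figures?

16.70

R is at the origin; RZ is horizontal with |RZ| = 36.9 and Z on the +x side, so Z = (36.90, 0.000). Tangency of A1 to RZ means the radius QZ is perpendicular to RZ, so Q = Z + (0, 5.5) = (36.90, 5.500). On A1, Z sits at bearing -90° from Q; a 57° counterclockwise sweep puts T at bearing -33°, so T = Q + 5.5·(cos -33°, sin -33°) = (41.51, 2.504). The tangent condition forces QT to be normal to TE, so TE runs along (−sin -33°, cos -33°); with |TE| = 11.9, E = (47.99, 12.48). Then |ZE| = |E − Z| = 16.70.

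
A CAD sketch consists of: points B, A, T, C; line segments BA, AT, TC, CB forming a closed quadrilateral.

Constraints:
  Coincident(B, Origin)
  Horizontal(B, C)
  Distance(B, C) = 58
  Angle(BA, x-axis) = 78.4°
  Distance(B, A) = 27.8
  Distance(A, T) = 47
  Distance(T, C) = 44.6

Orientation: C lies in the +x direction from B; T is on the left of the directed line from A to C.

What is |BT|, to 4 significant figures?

66.15

B is at the origin; B and C share the same y with |BC| = 58.0 and C in +x, so C = (58.0, 0). BA runs at 78.4° with |BA| = 27.8, so A = (5.590, 27.23). T is determined by |AT| = 47.0 and |TC| = 44.6 together: it lies at the intersection of circle(A, 47.0) and circle(C, 44.6). With |AC| = 59.06, the foot of the radical line on AC is 31.39 from A and the perpendicular offset is √(47.0² − 31.39²) = 34.98. Taking the left-of-AC solution: T = (49.57, 43.80).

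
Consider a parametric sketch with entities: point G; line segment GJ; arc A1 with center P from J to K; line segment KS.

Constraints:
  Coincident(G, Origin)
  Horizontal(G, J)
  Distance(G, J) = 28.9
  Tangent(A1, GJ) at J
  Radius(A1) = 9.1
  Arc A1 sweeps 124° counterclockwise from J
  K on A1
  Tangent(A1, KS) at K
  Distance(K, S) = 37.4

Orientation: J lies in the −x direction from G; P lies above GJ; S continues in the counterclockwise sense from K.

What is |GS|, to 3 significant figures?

61.9

G is at the origin; G and J share the same y with |GJ| = 28.9 and J on the −x side, so J = (-28.9, 0.00). A1 meets GJ tangentially, so PJ is at right angles to GJ, so P = J + (0, 9.1) = (-28.9, 9.10). On A1, J sits at bearing -90° from P; a 124° counterclockwise sweep puts K at bearing 34°, so K = P + 9.1·(cos 34°, sin 34°) = (-21.4, 14.2). Tangency of A1 to KS means the radius PK is perpendicular to KS, so KS runs along (−sin 34°, cos 34°); with |KS| = 37.4, S = (-42.3, 45.2). Then |GS| = |S − G| = 61.9.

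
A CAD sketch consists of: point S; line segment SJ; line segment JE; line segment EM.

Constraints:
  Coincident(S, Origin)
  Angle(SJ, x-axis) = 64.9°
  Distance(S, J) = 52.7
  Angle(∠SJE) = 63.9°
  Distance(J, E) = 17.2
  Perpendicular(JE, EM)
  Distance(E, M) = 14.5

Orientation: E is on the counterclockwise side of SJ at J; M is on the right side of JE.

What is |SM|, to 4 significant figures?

62.12

∠SJE = 63.9°, so JE runs at 64.9° + (180° − 63.9°) = 181.0° from the x-axis; with |JE| = 17.2, E = J + 17.2·(cos 181.0°, sin 181.0°) = (5.158, 47.42). The perpendicularity gives EM at right angles to JE; with |EM| = 14.5 on the right of JE, M = E + 14.5·(-0.01745, 0.9998) = (4.905, 61.92). Then |SM| = |M − S| = 62.12.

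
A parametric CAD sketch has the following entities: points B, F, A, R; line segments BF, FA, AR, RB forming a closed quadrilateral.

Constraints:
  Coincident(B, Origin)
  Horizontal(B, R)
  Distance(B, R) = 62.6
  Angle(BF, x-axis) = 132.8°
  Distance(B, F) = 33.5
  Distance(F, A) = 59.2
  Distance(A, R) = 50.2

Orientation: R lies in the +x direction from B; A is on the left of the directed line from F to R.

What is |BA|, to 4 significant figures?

53.50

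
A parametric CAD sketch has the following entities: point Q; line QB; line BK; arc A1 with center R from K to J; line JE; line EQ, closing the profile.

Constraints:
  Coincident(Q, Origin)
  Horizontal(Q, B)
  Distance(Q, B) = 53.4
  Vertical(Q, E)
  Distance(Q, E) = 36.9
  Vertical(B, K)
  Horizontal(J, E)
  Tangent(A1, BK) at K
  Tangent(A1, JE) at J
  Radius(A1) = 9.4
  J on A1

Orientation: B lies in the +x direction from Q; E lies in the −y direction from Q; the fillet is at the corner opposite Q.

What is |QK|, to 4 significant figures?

60.07

The virtual corner opposite Q is at (53.40, -36.90). Tangency of A1 to BK means the radius RK is perpendicular to BK and A1 meets JE tangentially, so RJ is at right angles to JE, with radius 9.4, so the center R sits 9.4 in from both sides at R = (44.00, -27.50). That places the tangent points at K = (53.40, -27.50) on BK and J = (44.00, -36.90) on JE. Then |QK| = |K − Q| = 60.07.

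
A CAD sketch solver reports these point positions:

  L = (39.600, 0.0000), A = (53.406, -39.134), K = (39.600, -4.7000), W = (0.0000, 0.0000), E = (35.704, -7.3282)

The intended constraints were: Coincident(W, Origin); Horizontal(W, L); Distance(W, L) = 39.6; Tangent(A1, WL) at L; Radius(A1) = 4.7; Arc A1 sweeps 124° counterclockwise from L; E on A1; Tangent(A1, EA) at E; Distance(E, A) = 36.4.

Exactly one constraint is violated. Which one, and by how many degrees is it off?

Tangent(A1, EA) at E — off by 4.90°.

W = (0.00, 0.00) ✓; W.y = 0.00, L.y = 0.00 ✓; |WL| = 39.60 ✓; ∠(KL, LW) = 90.00° ✓; |KL| = 4.700 ✓; bearing(K→E) − bearing(K→L) = 124.0° ✓; |KE| = 4.700 ✓; ∠(KE, EA) = 94.90° ✗; |EA| = 36.40 ✓.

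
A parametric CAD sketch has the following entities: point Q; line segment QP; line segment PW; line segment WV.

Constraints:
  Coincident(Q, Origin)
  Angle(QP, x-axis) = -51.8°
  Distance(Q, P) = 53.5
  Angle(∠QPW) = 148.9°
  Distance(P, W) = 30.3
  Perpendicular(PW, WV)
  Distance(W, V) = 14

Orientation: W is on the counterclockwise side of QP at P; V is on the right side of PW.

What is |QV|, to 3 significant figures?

86.8

∠QPW = 148.9°, so PW runs at -51.8° + (180° − 148.9°) = -20.7° from the x-axis; with |PW| = 30.3, W = P + 30.3·(cos -20.7°, sin -20.7°) = (61.4, -52.8). The perpendicularity gives WV at right angles to PW; with |WV| = 14.0 on the right of PW, V = W + 14.0·(-0.353, -0.935) = (56.5, -65.8). Then |QV| = |V − Q| = 86.8.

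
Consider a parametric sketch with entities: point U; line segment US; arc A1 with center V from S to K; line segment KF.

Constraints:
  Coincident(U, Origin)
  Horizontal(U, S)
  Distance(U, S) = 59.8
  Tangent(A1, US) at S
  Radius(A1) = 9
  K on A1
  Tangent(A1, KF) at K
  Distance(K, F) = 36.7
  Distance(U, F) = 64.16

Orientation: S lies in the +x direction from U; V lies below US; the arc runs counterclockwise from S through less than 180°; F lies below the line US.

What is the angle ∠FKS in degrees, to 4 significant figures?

138.5°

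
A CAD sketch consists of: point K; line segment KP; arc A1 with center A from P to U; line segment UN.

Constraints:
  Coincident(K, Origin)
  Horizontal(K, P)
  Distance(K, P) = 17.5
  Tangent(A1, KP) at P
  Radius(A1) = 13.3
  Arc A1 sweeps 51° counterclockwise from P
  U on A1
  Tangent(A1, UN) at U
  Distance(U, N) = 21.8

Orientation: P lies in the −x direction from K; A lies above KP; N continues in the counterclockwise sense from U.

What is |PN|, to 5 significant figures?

32.512

K is at the origin; KP is horizontal with |KP| = 17.5 and P on the −x side, so P = (-17.500, 0.0000). The tangent condition forces AP to be normal to KP, so A = P + (0, 13.3) = (-17.500, 13.300). On A1, P sits at bearing -90° from A; a 51° counterclockwise sweep puts U at bearing -39°, so U = A + 13.3·(cos -39°, sin -39°) = (-7.1640, 4.9300). Tangency of A1 to UN means the radius AU is perpendicular to UN, so UN runs along (−sin -39°, cos -39°); with |UN| = 21.8, N = (6.5552, 21.872). Then |PN| = |N − P| = 32.512.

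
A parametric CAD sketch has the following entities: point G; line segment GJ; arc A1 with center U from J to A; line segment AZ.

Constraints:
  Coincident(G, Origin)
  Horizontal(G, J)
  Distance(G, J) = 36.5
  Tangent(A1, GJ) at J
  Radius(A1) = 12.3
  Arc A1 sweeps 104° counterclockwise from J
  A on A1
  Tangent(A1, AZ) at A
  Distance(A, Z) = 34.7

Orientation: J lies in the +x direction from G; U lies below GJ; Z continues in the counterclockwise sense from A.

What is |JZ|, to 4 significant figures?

49.07

On A1, J sits at bearing 90° from U; a 104° counterclockwise sweep puts A at bearing 194°, so A = U + 12.3·(cos 194°, sin 194°) = (24.57, -15.28). A1 meets AZ tangentially, so UA is at right angles to AZ, so AZ runs along (−sin 194°, cos 194°); with |AZ| = 34.7, Z = (32.96, -48.94). Then |JZ| = |Z − J| = 49.07.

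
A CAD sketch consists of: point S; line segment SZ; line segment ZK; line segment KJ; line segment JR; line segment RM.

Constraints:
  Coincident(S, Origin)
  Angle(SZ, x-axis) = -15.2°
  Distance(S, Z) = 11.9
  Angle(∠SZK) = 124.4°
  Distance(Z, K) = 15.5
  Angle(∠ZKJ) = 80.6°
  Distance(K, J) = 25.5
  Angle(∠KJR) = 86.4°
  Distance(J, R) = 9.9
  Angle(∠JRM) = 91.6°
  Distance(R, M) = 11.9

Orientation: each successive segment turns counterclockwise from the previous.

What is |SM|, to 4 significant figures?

10.86

S is at the origin; SZ runs at -15.2° with length 11.9, so Z = (11.48, -3.120). ∠SZK = 124.4° gives ZK at 40.40° from the x-axis; with |ZK| = 15.5, K = (23.29, 6.926). ∠ZKJ = 80.6° gives KJ at 139.8° from the x-axis; with |KJ| = 25.5, J = (3.811, 23.38). ∠KJR = 86.4° gives JR at -126.6° from the x-axis; with |JR| = 9.9, R = (-2.092, 15.44). ∠JRM = 91.6° gives RM at -38.20° from the x-axis; with |RM| = 11.9, M = (7.260, 8.078). Then |SM| = |M − S| = 10.86.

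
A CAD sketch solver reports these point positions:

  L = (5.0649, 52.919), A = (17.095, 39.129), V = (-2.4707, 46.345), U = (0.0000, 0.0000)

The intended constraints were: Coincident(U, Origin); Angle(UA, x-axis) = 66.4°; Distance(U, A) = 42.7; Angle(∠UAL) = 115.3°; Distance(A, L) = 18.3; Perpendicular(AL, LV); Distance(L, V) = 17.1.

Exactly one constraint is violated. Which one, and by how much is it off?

Distance(L, V) = 17.1 — off by 7.10.

U = (0.00, 0.00) ✓; UA at 66.40° ✓; |UA| = 42.70 ✓; ∠UAL = 115.3° ✓; |AL| = 18.30 ✓; ∠(AL, LV) = 90.00° ✓; |LV| = 10.00 ✗.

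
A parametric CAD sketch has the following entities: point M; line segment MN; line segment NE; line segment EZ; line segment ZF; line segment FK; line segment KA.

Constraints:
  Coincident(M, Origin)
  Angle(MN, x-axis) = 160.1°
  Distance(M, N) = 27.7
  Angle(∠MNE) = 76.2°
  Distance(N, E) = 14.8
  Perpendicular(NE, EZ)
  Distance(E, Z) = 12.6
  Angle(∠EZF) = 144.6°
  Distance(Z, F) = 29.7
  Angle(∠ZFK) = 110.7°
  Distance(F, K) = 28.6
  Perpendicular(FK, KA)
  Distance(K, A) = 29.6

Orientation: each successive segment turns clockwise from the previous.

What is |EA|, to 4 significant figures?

37.37

M is at the origin; MN runs at 160.1° with length 27.7, so N = (-26.05, 9.429). ∠MNE = 76.2° gives NE at 56.30° from the x-axis; with |NE| = 14.8, E = (-17.83, 21.74). NE is perpendicular to EZ, so EZ runs at -33.70°; with |EZ| = 12.6, Z = (-7.352, 14.75). ∠EZF = 144.6° gives ZF at -69.10° from the x-axis; with |ZF| = 29.7, F = (3.243, -13.00). ∠ZFK = 110.7° gives FK at -138.4° from the x-axis; with |FK| = 28.6, K = (-18.14, -31.98). FK is perpendicular to KA, so KA runs at 131.6°; with |KA| = 29.6, A = (-37.80, -9.849). Then |EA| = |A − E| = 37.37.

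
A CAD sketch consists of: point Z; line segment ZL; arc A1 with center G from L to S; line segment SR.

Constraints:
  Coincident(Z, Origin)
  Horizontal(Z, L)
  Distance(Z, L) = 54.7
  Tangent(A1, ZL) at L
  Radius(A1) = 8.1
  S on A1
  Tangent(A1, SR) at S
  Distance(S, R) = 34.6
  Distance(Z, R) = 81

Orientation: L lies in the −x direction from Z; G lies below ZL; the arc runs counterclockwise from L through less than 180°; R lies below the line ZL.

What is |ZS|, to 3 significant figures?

62.9

Checks: |GL| = 8.100 ✓; |GS| = 8.100 ✓; ∠(GS, SR) = 90.00° ✓; |SR| = 34.60 ✓; |ZR| = 81.00 ✓.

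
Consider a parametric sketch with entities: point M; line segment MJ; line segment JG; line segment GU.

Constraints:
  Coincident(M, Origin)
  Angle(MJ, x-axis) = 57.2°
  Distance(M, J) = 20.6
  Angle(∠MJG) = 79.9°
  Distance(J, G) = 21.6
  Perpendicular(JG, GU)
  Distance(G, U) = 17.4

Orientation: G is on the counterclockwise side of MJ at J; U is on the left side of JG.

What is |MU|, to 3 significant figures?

18.2

M is at the origin; MJ runs at 57.2° with length 20.6, so J = 20.6·(cos 57.2°, sin 57.2°) = (11.2, 17.3). ∠MJG = 79.9°, so JG runs at 57.2° + (180° − 79.9°) = 157° from the x-axis; with |JG| = 21.6, G = J + 21.6·(cos 157°, sin 157°) = (-8.77, 25.7). The perpendicularity gives GU at right angles to JG; with |GU| = 17.4 on the left of JG, U = G + 17.4·(-0.386, -0.923) = (-15.5, 9.60). Then |MU| = |U − M| = 18.2.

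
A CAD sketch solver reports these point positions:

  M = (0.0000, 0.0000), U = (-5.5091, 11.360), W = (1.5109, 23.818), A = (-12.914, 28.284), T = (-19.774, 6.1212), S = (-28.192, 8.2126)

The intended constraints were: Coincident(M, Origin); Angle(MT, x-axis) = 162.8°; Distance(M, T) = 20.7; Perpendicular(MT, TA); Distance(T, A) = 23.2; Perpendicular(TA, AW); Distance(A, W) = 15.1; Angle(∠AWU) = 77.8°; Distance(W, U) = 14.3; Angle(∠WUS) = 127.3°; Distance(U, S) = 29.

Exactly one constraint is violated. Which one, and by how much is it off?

Distance(U, S) = 29 — off by 6.10.

M = (0.00, 0.00) ✓; MT at 162.8° ✓; |MT| = 20.70 ✓; ∠(MT, TA) = 90.00° ✓; |TA| = 23.20 ✓; ∠(TA, AW) = 90.00° ✓; |AW| = 15.10 ✓; ∠AWU = 77.80° ✓; |WU| = 14.30 ✓; ∠WUS = 127.3° ✓; |US| = 22.90 ✗.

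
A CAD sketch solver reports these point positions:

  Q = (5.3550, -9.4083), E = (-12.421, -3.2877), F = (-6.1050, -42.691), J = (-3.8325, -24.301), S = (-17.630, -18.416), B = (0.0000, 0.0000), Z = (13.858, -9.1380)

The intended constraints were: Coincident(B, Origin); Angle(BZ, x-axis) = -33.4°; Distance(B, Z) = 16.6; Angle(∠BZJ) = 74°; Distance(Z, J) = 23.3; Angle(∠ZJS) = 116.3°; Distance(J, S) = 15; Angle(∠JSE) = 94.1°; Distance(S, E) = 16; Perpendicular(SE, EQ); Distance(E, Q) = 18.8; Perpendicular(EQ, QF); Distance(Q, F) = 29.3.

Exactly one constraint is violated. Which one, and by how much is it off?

Distance(Q, F) = 29.3 — off by 5.90.

B = (0.00, 0.00) ✓; BZ at -33.40° ✓; |BZ| = 16.60 ✓; ∠BZJ = 74.00° ✓; |ZJ| = 23.30 ✓; ∠ZJS = 116.3° ✓; |JS| = 15.00 ✓; ∠JSE = 94.10° ✓; |SE| = 16.00 ✓; ∠(SE, EQ) = 90.00° ✓; |EQ| = 18.80 ✓; ∠(EQ, QF) = 90.00° ✓; |QF| = 35.20 ✗.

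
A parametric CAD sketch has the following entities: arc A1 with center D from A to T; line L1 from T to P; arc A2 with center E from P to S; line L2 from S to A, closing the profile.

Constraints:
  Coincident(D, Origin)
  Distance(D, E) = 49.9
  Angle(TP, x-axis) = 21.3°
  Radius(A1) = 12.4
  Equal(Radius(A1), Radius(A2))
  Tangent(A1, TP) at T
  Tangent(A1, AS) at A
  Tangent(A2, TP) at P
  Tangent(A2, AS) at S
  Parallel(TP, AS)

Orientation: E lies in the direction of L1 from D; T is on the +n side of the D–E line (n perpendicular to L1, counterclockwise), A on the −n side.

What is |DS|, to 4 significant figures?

51.42

The slot axis is L1's direction at 21.3°, so u = (cos 21.3°, sin 21.3°) = (0.9317, 0.3633) and n = (−sin 21.3°, cos 21.3°) = (-0.3633, 0.9317). D is at the origin and E lies 49.9 along u from D, so E = 49.9·u = (46.49, 18.13). Tangency of A1 to both parallel lines with radius 12.4 puts T and A at D ± 12.4·n: T = (-4.504, 11.55), A = (4.504, -11.55). Equal radii place P and S the same way about E: P = E + 12.4·n = (41.99, 29.68), S = E − 12.4·n = (51.00, 6.573). Then |DS| = |S − D| = 51.42.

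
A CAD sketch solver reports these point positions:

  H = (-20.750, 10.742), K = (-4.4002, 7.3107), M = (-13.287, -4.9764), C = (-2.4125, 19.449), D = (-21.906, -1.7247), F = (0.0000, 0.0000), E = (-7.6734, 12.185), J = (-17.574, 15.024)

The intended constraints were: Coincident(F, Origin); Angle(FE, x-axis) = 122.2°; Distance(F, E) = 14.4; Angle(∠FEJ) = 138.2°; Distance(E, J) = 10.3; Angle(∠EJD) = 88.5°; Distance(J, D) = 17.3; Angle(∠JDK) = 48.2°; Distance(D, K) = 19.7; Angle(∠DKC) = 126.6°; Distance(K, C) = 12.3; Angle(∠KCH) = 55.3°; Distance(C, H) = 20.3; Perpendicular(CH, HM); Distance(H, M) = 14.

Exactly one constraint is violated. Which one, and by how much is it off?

Distance(H, M) = 14 — off by 3.40.

F = (0.00, 0.00) ✓; FE at 122.2° ✓; |FE| = 14.40 ✓; ∠FEJ = 138.2° ✓; |EJ| = 10.30 ✓; ∠EJD = 88.50° ✓; |JD| = 17.30 ✓; ∠JDK = 48.20° ✓; |DK| = 19.70 ✓; ∠DKC = 126.6° ✓; |KC| = 12.30 ✓; ∠KCH = 55.30° ✓; |CH| = 20.30 ✓; ∠(CH, HM) = 90.00° ✓; |HM| = 17.40 ✗.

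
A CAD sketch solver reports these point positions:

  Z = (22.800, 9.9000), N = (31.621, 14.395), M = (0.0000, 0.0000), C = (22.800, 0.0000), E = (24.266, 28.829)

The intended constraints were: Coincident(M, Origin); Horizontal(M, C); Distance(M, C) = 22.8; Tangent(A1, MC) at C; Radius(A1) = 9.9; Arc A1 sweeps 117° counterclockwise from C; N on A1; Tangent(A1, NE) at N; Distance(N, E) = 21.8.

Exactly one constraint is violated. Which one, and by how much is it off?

Distance(N, E) = 21.8 — off by 5.60.

M = (0.00, 0.00) ✓; M.y = 0.00, C.y = 0.00 ✓; |MC| = 22.80 ✓; ∠(ZC, CM) = 90.00° ✓; |ZC| = 9.900 ✓; bearing(Z→N) − bearing(Z→C) = 117.0° ✓; |ZN| = 9.900 ✓; ∠(ZN, NE) = 90.00° ✓; |NE| = 16.20 ✗.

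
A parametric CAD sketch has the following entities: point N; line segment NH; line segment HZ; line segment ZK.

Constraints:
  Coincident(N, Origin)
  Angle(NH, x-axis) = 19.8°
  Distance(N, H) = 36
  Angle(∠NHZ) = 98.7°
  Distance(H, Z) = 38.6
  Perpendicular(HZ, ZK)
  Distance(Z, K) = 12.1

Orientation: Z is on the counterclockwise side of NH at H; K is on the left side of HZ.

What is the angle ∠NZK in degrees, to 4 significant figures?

51.06°

∠NHZ = 98.7°, so HZ runs at 19.8° + (180° − 98.7°) = 101.1° from the x-axis; with |HZ| = 38.6, Z = H + 38.6·(cos 101.1°, sin 101.1°) = (26.44, 50.07). HZ ⟂ ZK; with |ZK| = 12.1 on the left of HZ, K = Z + 12.1·(-0.9813, -0.1925) = (14.57, 47.74). Then cos ∠NZK = ZN·ZK / (|ZN||ZK|), giving 51.06°.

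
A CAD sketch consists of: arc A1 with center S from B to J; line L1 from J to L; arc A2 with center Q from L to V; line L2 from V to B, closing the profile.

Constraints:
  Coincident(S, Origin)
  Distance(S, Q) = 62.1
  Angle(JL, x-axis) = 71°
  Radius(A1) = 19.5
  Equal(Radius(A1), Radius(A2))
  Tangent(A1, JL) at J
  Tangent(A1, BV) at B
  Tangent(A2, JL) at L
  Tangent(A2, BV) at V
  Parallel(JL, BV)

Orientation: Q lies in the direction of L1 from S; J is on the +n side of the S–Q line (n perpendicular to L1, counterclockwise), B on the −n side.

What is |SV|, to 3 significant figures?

65.1

The slot axis is L1's direction at 71.0°, so u = (cos 71.0°, sin 71.0°) = (0.326, 0.946) and n = (−sin 71.0°, cos 71.0°) = (-0.946, 0.326). S is at the origin and Q lies 62.1 along u from S, so Q = 62.1·u = (20.2, 58.7). Tangency of A1 to both parallel lines with radius 19.5 puts J and B at S ± 19.5·n: J = (-18.4, 6.35), B = (18.4, -6.35). Equal radii place L and V the same way about Q: L = Q + 19.5·n = (1.78, 65.1), V = Q − 19.5·n = (38.7, 52.4). Then |SV| = |V − S| = 65.1.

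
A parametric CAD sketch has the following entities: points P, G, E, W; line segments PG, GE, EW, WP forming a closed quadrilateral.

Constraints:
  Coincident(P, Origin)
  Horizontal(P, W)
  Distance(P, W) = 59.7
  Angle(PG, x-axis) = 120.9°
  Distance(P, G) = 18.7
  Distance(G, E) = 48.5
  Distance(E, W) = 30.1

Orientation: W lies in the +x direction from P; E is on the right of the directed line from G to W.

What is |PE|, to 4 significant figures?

32.87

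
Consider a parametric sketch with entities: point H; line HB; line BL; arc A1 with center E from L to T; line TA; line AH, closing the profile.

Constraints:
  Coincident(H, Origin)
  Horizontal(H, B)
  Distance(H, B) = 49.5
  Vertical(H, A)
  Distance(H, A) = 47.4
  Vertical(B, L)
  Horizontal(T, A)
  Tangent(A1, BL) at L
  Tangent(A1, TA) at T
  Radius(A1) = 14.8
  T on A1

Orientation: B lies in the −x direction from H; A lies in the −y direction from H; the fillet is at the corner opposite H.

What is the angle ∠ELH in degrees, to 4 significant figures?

33.37°

The virtual corner opposite H is at (-49.50, -47.40). Tangency of A1 to BL means the radius EL is perpendicular to BL and the tangent condition forces ET to be normal to TA, with radius 14.8, so the center E sits 14.8 in from both sides at E = (-34.70, -32.60). That places the tangent points at L = (-49.50, -32.60) on BL and T = (-34.70, -47.40) on TA. Then cos ∠ELH = LE·LH / (|LE||LH|), giving 33.37°.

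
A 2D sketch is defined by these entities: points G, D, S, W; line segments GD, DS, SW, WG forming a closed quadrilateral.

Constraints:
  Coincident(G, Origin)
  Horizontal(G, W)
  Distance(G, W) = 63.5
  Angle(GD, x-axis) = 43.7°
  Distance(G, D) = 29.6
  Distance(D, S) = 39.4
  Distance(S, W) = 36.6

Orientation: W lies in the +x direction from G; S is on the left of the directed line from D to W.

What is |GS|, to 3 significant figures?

67.9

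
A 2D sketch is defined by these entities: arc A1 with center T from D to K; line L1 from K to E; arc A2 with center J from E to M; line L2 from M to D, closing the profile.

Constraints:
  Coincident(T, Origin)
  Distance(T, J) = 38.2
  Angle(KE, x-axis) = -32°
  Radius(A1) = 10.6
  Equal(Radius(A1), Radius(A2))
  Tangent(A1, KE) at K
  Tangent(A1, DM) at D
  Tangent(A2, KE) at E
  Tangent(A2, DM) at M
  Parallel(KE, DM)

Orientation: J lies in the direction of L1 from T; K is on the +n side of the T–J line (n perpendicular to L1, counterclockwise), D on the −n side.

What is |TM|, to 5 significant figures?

39.643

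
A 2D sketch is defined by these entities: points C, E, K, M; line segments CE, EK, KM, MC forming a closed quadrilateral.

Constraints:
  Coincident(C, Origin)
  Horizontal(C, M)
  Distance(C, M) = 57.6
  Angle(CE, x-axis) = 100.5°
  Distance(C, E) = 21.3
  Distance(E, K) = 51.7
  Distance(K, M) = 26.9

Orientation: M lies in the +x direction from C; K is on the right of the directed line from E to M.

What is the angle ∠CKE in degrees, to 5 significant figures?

20.399°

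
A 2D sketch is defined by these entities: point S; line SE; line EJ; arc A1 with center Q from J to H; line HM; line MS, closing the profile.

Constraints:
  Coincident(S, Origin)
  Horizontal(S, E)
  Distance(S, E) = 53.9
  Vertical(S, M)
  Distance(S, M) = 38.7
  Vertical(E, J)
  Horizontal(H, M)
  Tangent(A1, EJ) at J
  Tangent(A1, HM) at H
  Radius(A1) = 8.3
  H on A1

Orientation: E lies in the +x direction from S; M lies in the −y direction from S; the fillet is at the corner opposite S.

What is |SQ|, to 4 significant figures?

54.80

S is at the origin; SE is horizontal with |SE| = 53.9 and E on the +x side, so E = (53.90, 0.000). SM is vertical with |SM| = 38.7 and M on the −y side, so M = (0.000, -38.70). The virtual corner opposite S is at (53.90, -38.70). The tangent condition forces QJ to be normal to EJ and A1 meets HM tangentially, so QH is at right angles to HM, with radius 8.3, so the center Q sits 8.3 in from both sides at Q = (45.60, -30.40). Then |SQ| = |Q − S| = 54.80.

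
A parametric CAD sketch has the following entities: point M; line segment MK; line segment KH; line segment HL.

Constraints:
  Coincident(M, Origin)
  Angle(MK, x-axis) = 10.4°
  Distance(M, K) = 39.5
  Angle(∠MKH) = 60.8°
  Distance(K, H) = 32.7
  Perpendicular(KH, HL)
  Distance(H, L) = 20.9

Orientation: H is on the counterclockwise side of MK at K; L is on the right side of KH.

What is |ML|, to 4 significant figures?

56.99

M is at the origin; MK runs at 10.4° with length 39.5, so K = 39.5·(cos 10.4°, sin 10.4°) = (38.85, 7.131). ∠MKH = 60.8°, so KH runs at 10.4° + (180° − 60.8°) = 129.6° from the x-axis; with |KH| = 32.7, H = K + 32.7·(cos 129.6°, sin 129.6°) = (18.01, 32.33). The perpendicularity gives HL at right angles to KH; with |HL| = 20.9 on the right of KH, L = H + 20.9·(0.7705, 0.6374) = (34.11, 45.65). Then |ML| = |L − M| = 56.99.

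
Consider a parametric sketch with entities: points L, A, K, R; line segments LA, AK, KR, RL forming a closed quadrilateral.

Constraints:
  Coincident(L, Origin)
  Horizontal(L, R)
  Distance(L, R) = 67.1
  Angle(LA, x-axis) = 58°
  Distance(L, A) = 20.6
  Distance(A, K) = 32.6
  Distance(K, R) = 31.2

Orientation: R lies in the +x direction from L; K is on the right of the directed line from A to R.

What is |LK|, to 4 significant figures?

36.22

L is at the origin; L and R share the same y with |LR| = 67.1 and R in +x, so R = (67.1, 0). LA runs at 58.0° with |LA| = 20.6, so A = (10.92, 17.47). K is determined by |AK| = 32.6 and |KR| = 31.2 together: it lies at the intersection of circle(A, 32.6) and circle(R, 31.2). With |AR| = 58.84, the foot of the radical line on AR is 30.18 from A and the perpendicular offset is √(32.6² − 30.18²) = 12.33. Taking the right-of-AR solution: K = (36.07, -3.266).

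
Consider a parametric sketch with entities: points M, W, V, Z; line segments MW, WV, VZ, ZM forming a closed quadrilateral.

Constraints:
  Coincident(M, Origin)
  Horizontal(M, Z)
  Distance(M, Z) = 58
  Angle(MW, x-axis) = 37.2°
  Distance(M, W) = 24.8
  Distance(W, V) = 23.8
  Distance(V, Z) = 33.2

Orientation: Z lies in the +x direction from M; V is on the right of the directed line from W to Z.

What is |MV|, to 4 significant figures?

27.01

Checks: |WV| = 23.80 ✓; |VZ| = 33.20 ✓.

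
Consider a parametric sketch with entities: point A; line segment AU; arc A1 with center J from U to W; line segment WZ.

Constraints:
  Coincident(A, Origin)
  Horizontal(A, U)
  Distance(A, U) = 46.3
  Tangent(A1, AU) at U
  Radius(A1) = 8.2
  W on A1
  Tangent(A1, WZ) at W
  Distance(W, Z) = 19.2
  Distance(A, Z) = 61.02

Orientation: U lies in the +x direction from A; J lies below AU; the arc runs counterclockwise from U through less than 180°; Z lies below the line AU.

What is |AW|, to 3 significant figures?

43.0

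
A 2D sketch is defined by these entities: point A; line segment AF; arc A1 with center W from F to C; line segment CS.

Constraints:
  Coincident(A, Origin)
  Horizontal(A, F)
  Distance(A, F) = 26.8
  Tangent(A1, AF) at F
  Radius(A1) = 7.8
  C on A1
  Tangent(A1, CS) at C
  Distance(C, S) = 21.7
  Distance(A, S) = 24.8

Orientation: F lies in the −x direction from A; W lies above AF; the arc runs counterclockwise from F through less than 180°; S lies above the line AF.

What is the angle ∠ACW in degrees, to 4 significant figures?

162.1°

A is at the origin; AF is horizontal with |AF| = 26.8 and F on the −x side, so F = (-26.80, 0.000). A1 meets AF tangentially, so WF is at right angles to AF, so W = F + (0, 7.8) = (-26.80, 7.800). Since WC ⟂ CS (tangency), |WS| = √(7.8² + 21.7²) = 23.06 regardless of where C sits on A1. So S lies on both circle(A, 24.8) and circle(W, 23.06); the above-AF intersection is S = (-9.411, 22.94). C is the foot of the tangent from S: C = (-19.99, 3.998).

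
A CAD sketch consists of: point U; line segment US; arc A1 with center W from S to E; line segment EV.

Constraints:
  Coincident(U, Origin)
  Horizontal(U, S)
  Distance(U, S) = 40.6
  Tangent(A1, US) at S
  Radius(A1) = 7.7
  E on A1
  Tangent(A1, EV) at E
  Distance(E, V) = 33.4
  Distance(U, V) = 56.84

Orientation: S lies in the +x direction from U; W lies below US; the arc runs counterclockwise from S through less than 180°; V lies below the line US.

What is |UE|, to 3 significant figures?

34.2

U is at the origin; US is horizontal with |US| = 40.6 and S on the +x side, so S = (40.6, 0.00). Tangency of A1 to US means the radius WS is perpendicular to US, so W = S + (0, -7.7) = (40.6, -7.70). Since WE ⟂ EV (tangency), |WV| = √(7.7² + 33.4²) = 34.3 regardless of where E sits on A1. So V lies on both circle(U, 56.84) and circle(W, 34.3); the below-US intersection is V = (38.4, -41.9). E is the foot of the tangent from V: E = (33.0, -8.95).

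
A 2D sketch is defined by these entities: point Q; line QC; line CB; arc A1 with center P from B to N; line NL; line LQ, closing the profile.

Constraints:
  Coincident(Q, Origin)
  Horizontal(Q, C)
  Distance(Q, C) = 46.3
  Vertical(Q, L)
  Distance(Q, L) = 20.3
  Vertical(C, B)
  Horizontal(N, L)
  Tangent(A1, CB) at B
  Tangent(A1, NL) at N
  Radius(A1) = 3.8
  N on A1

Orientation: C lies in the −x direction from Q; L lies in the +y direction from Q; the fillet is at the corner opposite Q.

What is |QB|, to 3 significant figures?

49.2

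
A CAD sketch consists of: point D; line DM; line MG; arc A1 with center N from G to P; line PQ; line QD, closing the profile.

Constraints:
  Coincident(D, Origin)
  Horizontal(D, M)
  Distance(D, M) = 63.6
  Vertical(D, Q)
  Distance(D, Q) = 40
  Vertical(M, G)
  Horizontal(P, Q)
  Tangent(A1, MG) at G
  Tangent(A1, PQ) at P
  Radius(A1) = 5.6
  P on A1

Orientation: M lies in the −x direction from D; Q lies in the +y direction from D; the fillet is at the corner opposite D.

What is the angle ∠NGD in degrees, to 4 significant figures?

28.41°

The virtual corner opposite D is at (-63.60, 40.00). The tangent condition forces NG to be normal to MG and the tangent condition forces NP to be normal to PQ, with radius 5.6, so the center N sits 5.6 in from both sides at N = (-58.00, 34.40). That places the tangent points at G = (-63.60, 34.40) on MG and P = (-58.00, 40.00) on PQ. Then cos ∠NGD = GN·GD / (|GN||GD|), giving 28.41°.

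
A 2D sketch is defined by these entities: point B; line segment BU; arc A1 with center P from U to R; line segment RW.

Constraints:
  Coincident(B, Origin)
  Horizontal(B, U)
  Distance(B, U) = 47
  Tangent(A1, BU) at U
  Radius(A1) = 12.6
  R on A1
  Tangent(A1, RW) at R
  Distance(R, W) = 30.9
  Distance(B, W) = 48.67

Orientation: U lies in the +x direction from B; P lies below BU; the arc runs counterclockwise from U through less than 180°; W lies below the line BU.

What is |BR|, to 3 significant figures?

36.1

B is at the origin; BU is horizontal with |BU| = 47.0 and U on the +x side, so U = (47.0, 0.00). Since A1 is tangent to BU there, PU ⟂ BU, so P = U + (0, -12.6) = (47.0, -12.6). Since PR ⟂ RW (tangency), |PW| = √(12.6² + 30.9²) = 33.4 regardless of where R sits on A1. So W lies on both circle(B, 48.67) and circle(P, 33.4); the below-BU intersection is W = (27.8, -39.9). R is the foot of the tangent from W: R = (34.7, -9.80).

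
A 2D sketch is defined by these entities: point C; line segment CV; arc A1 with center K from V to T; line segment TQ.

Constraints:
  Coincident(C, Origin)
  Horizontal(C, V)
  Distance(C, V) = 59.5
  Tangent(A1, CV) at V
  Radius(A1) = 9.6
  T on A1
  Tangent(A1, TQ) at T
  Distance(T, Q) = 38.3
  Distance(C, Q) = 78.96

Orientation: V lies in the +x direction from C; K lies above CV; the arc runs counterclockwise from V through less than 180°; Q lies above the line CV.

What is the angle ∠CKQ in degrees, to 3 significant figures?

103°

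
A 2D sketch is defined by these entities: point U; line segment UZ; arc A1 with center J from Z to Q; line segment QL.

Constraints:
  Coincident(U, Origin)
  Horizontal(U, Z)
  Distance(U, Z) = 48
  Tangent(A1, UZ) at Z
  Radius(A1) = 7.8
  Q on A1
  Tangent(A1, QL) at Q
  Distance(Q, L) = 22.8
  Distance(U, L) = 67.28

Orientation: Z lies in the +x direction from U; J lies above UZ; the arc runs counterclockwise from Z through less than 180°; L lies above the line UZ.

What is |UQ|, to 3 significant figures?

55.9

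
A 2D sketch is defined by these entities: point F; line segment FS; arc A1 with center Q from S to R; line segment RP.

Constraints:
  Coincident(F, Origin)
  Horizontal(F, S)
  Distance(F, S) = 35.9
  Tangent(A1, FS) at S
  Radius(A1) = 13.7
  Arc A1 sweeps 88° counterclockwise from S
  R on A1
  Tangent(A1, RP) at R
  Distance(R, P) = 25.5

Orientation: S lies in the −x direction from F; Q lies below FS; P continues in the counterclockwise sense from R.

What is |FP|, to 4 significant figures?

63.61

On A1, S sits at bearing 90° from Q; an 88° counterclockwise sweep puts R at bearing 178°, so R = Q + 13.7·(cos 178°, sin 178°) = (-49.59, -13.22). The tangent condition forces QR to be normal to RP, so RP runs along (−sin 178°, cos 178°); with |RP| = 25.5, P = (-50.48, -38.71). Then |FP| = |P − F| = 63.61.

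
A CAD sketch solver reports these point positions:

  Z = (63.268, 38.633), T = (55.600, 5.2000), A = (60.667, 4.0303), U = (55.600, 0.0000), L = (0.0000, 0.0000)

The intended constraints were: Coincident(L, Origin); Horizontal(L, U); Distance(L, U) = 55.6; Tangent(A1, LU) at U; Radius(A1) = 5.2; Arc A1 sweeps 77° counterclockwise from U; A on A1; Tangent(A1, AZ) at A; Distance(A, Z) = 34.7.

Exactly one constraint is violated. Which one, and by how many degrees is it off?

Tangent(A1, AZ) at A — off by 8.70°.

L = (0.00, 0.00) ✓; L.y = 0.00, U.y = 0.00 ✓; |LU| = 55.60 ✓; ∠(TU, UL) = 90.00° ✓; |TU| = 5.200 ✓; bearing(T→A) − bearing(T→U) = 77.00° ✓; |TA| = 5.200 ✓; ∠(TA, AZ) = 81.30° ✗; |AZ| = 34.70 ✓.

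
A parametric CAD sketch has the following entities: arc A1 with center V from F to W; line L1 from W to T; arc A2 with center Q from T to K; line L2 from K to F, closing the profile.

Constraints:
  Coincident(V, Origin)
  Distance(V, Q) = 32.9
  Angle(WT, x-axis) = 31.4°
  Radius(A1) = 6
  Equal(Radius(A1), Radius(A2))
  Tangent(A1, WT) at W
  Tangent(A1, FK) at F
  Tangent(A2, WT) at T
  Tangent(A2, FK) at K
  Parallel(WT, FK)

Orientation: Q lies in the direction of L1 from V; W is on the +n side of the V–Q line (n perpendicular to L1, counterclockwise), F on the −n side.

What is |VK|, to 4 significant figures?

33.44

Tangency of A1 to both parallel lines with radius 6.0 puts W and F at V ± 6.0·n: W = (-3.126, 5.121), F = (3.126, -5.121). Equal radii place T and K the same way about Q: T = Q + 6.0·n = (24.96, 22.26), K = Q − 6.0·n = (31.21, 12.02). Then |VK| = |K − V| = 33.44.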